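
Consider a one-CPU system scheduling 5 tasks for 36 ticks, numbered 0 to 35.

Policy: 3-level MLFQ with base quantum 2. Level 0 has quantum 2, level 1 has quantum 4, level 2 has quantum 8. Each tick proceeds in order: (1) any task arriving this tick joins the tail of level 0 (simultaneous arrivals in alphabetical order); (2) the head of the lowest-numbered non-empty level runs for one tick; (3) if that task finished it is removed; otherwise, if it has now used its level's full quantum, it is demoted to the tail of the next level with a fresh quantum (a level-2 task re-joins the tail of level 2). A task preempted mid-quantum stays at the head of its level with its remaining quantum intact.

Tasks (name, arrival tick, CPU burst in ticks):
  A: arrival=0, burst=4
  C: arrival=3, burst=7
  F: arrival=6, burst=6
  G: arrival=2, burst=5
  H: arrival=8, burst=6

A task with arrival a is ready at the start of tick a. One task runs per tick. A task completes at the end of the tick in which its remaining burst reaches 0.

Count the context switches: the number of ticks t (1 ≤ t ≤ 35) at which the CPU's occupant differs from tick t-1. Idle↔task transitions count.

context switches = 11

t=0: L0/L1/L2 = A/-/- → run A
t=1: L0/L1/L2 = A/-/- → run A
t=2: L0/L1/L2 = G/A/- → run G
t=3: L0/L1/L2 = GC/A/- → run G
t=4: L0/L1/L2 = C/AG/- → run C
t=5: L0/L1/L2 = C/AG/- → run C
t=6: L0/L1/L2 = F/AGC/- → run F
t=7: L0/L1/L2 = F/AGC/- → run F
t=8: L0/L1/L2 = H/AGCF/- → run H
t=9: L0/L1/L2 = H/AGCF/- → run H
t=10: L0/L1/L2 = -/AGCFH/- → run A
t=11: L0/L1/L2 = -/AGCFH/- → run A
t=12: L0/L1/L2 = -/GCFH/- → run G
t=13: L0/L1/L2 = -/GCFH/- → run G
t=14: L0/L1/L2 = -/GCFH/- → run G
t=15: L0/L1/L2 = -/CFH/- → run C
t=16: L0/L1/L2 = -/CFH/- → run C
t=17: L0/L1/L2 = -/CFH/- → run C
t=18: L0/L1/L2 = -/CFH/- → run C
t=19: L0/L1/L2 = -/FH/C → run F
t=20: L0/L1/L2 = -/FH/C → run F
t=21: L0/L1/L2 = -/FH/C → run F
t=22: L0/L1/L2 = -/FH/C → run F
t=23: L0/L1/L2 = -/H/C → run H
t=24: L0/L1/L2 = -/H/C → run H
t=25: L0/L1/L2 = -/H/C → run H
t=26: L0/L1/L2 = -/H/C → run H
t=27: L0/L1/L2 = -/-/C → run C
t=28: (idle)
t=29: (idle)
t=30: (idle)
t=31: (idle)
t=32: (idle)
t=33: (idle)
t=34: (idle)
t=35: (idle)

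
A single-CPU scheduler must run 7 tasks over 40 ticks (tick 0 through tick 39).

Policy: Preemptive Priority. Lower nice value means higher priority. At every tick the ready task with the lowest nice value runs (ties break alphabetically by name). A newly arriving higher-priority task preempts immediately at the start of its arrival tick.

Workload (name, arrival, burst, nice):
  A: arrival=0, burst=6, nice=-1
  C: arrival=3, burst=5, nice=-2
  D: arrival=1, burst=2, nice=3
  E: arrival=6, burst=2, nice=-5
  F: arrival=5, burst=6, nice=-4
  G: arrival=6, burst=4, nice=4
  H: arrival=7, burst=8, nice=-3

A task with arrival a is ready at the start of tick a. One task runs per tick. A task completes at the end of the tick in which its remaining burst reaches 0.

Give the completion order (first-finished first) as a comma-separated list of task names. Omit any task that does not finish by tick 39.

t=0: ready={A} → run A
t=1: ready={A,D} → run A
t=2: ready={A,D} → run A
t=3: ready={A,C,D} → run C
t=4: ready={A,C,D} → run C
t=5: ready={A,C,D,F} → run F
t=6: ready={A,C,D,E,F,G} → run E
t=7: ready={A,C,D,E,F,G,H} → run E
t=8: ready={A,C,D,F,G,H} → run F
t=9: ready={A,C,D,F,G,H} → run F
t=10: ready={A,C,D,F,G,H} → run F
t=11: ready={A,C,D,F,G,H} → run F
t=12: ready={A,C,D,F,G,H} → run F
t=13: ready={A,C,D,G,H} → run H
t=14: ready={A,C,D,G,H} → run H
t=15: ready={A,C,D,G,H} → run H
t=16: ready={A,C,D,G,H} → run H
t=17: ready={A,C,D,G,H} → run H
t=18: ready={A,C,D,G,H} → run H
t=19: ready={A,C,D,G,H} → run H
t=20: ready={A,C,D,G,H} → run H
t=21: ready={A,C,D,G} → run C
t=22: ready={A,C,D,G} → run C
t=23: ready={A,C,D,G} → run C
t=24: ready={A,D,G} → run A
t=25: ready={A,D,G} → run A
t=26: ready={A,D,G} → run A
t=27: ready={D,G} → run D
t=28: ready={D,G} → run D
t=29: ready={G} → run G
t=30: ready={G} → run G
t=31: ready={G} → run G
t=32: ready={G} → run G
t=33: (idle)
t=34: (idle)
t=35: (idle)
t=36: (idle)
t=37: (idle)
t=38: (idle)
t=39: (idle)

completion order = E, F, H, C, A, D, G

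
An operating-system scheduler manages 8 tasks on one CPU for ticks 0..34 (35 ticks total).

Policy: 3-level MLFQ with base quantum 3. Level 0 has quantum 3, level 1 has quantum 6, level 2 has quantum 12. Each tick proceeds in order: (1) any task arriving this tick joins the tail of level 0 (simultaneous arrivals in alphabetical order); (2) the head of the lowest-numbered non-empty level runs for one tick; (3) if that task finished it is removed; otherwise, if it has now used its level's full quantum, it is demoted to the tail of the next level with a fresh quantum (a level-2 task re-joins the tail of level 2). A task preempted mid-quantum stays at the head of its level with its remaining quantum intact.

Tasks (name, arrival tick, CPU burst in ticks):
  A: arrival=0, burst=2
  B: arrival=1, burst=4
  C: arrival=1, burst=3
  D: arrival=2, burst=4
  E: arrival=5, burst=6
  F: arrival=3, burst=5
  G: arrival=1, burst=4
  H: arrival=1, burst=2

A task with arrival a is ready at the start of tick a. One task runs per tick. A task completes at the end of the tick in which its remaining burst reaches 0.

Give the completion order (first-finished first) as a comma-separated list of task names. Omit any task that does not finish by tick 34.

t=0: L0/L1/L2 = A/-/- → run A
t=1: L0/L1/L2 = ABCGH/-/- → run A
t=2: L0/L1/L2 = BCGHD/-/- → run B
t=3: L0/L1/L2 = BCGHDF/-/- → run B
t=4: L0/L1/L2 = BCGHDF/-/- → run B
t=5: L0/L1/L2 = CGHDFE/B/- → run C
t=6: L0/L1/L2 = CGHDFE/B/- → run C
t=7: L0/L1/L2 = CGHDFE/B/- → run C
t=8: L0/L1/L2 = GHDFE/B/- → run G
t=9: L0/L1/L2 = GHDFE/B/- → run G
t=10: L0/L1/L2 = GHDFE/B/- → run G
t=11: L0/L1/L2 = HDFE/BG/- → run H
t=12: L0/L1/L2 = HDFE/BG/- → run H
t=13: L0/L1/L2 = DFE/BG/- → run D
t=14: L0/L1/L2 = DFE/BG/- → run D
t=15: L0/L1/L2 = DFE/BG/- → run D
t=16: L0/L1/L2 = FE/BGD/- → run F
t=17: L0/L1/L2 = FE/BGD/- → run F
t=18: L0/L1/L2 = FE/BGD/- → run F
t=19: L0/L1/L2 = E/BGDF/- → run E
t=20: L0/L1/L2 = E/BGDF/- → run E
t=21: L0/L1/L2 = E/BGDF/- → run E
t=22: L0/L1/L2 = -/BGDFE/- → run B
t=23: L0/L1/L2 = -/GDFE/- → run G
t=24: L0/L1/L2 = -/DFE/- → run D
t=25: L0/L1/L2 = -/FE/- → run F
t=26: L0/L1/L2 = -/FE/- → run F
t=27: L0/L1/L2 = -/E/- → run E
t=28: L0/L1/L2 = -/E/- → run E
t=29: L0/L1/L2 = -/E/- → run E
t=30: (idle)
t=31: (idle)
t=32: (idle)
t=33: (idle)
t=34: (idle)

completion order = A, C, H, B, G, D, F, E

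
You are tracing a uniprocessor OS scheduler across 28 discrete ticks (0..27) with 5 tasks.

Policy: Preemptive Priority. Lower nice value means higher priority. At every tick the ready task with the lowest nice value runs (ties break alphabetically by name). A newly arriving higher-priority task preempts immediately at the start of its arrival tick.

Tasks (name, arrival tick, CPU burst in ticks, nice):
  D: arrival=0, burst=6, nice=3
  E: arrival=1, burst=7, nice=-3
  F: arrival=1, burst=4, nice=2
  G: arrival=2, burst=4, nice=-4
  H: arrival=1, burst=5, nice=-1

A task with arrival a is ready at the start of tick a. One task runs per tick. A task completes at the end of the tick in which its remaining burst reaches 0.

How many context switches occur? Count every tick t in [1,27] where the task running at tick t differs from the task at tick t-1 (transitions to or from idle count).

t=0: ready={D} → run D
t=1: ready={D,E,F,H} → run E
t=2: ready={D,E,F,G,H} → run G
t=3: ready={D,E,F,G,H} → run G
t=4: ready={D,E,F,G,H} → run G
t=5: ready={D,E,F,G,H} → run G
t=6: ready={D,E,F,H} → run E
t=7: ready={D,E,F,H} → run E
t=8: ready={D,E,F,H} → run E
t=9: ready={D,E,F,H} → run E
t=10: ready={D,E,F,H} → run E
t=11: ready={D,E,F,H} → run E
t=12: ready={D,F,H} → run H
t=13: ready={D,F,H} → run H
t=14: ready={D,F,H} → run H
t=15: ready={D,F,H} → run H
t=16: ready={D,F,H} → run H
t=17: ready={D,F} → run F
t=18: ready={D,F} → run F
t=19: ready={D,F} → run F
t=20: ready={D,F} → run F
t=21: ready={D} → run D
t=22: ready={D} → run D
t=23: ready={D} → run D
t=24: ready={D} → run D
t=25: ready={D} → run D
t=26: (idle)
t=27: (idle)

context switches = 7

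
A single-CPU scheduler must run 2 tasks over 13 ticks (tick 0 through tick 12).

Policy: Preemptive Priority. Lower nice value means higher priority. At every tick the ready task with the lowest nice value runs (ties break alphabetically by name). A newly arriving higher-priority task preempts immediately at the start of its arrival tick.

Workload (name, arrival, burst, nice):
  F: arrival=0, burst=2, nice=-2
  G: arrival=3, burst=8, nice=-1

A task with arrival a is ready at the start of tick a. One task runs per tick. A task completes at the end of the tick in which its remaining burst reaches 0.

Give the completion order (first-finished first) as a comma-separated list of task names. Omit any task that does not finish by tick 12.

completion order = F, G

t=0: ready={F} → run F
t=1: ready={F} → run F
t=2: (idle)
t=3: ready={G} → run G
t=4: ready={G} → run G
t=5: ready={G} → run G
t=6: ready={G} → run G
t=7: ready={G} → run G
t=8: ready={G} → run G
t=9: ready={G} → run G
t=10: ready={G} → run G
t=11: (idle)
t=12: (idle)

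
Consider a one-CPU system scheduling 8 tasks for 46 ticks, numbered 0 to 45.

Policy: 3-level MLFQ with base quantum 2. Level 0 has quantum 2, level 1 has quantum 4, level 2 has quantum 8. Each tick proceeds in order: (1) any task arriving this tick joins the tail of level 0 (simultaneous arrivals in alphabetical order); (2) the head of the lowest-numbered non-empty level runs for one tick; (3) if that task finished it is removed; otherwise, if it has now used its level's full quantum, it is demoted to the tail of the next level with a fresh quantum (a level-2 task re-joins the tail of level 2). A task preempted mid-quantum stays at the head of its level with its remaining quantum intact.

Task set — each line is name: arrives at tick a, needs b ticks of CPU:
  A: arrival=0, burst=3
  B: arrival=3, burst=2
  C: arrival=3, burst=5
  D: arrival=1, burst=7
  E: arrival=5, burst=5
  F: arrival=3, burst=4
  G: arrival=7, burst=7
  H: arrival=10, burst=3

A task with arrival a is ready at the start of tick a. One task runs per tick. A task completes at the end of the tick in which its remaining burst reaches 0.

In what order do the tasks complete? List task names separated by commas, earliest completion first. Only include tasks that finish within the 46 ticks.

t=0: L0/L1/L2 = A/-/- → run A
t=1: L0/L1/L2 = AD/-/- → run A
t=2: L0/L1/L2 = D/A/- → run D
t=3: L0/L1/L2 = DBCF/A/- → run D
t=4: L0/L1/L2 = BCF/AD/- → run B
t=5: L0/L1/L2 = BCFE/AD/- → run B
t=6: L0/L1/L2 = CFE/AD/- → run C
t=7: L0/L1/L2 = CFEG/AD/- → run C
t=8: L0/L1/L2 = FEG/ADC/- → run F
t=9: L0/L1/L2 = FEG/ADC/- → run F
t=10: L0/L1/L2 = EGH/ADCF/- → run E
t=11: L0/L1/L2 = EGH/ADCF/- → run E
t=12: L0/L1/L2 = GH/ADCFE/- → run G
t=13: L0/L1/L2 = GH/ADCFE/- → run G
t=14: L0/L1/L2 = H/ADCFEG/- → run H
t=15: L0/L1/L2 = H/ADCFEG/- → run H
t=16: L0/L1/L2 = -/ADCFEGH/- → run A
t=17: L0/L1/L2 = -/DCFEGH/- → run D
t=18: L0/L1/L2 = -/DCFEGH/- → run D
t=19: L0/L1/L2 = -/DCFEGH/- → run D
t=20: L0/L1/L2 = -/DCFEGH/- → run D
t=21: L0/L1/L2 = -/CFEGH/D → run C
t=22: L0/L1/L2 = -/CFEGH/D → run C
t=23: L0/L1/L2 = -/CFEGH/D → run C
t=24: L0/L1/L2 = -/FEGH/D → run F
t=25: L0/L1/L2 = -/FEGH/D → run F
t=26: L0/L1/L2 = -/EGH/D → run E
t=27: L0/L1/L2 = -/EGH/D → run E
t=28: L0/L1/L2 = -/EGH/D → run E
t=29: L0/L1/L2 = -/GH/D → run G
t=30: L0/L1/L2 = -/GH/D → run G
t=31: L0/L1/L2 = -/GH/D → run G
t=32: L0/L1/L2 = -/GH/D → run G
t=33: L0/L1/L2 = -/H/DG → run H
t=34: L0/L1/L2 = -/-/DG → run D
t=35: L0/L1/L2 = -/-/G → run G
t=36: (idle)
t=37: (idle)
t=38: (idle)
t=39: (idle)
t=40: (idle)
t=41: (idle)
t=42: (idle)
t=43: (idle)
t=44: (idle)
t=45: (idle)

completion order = B, A, C, F, E, H, D, G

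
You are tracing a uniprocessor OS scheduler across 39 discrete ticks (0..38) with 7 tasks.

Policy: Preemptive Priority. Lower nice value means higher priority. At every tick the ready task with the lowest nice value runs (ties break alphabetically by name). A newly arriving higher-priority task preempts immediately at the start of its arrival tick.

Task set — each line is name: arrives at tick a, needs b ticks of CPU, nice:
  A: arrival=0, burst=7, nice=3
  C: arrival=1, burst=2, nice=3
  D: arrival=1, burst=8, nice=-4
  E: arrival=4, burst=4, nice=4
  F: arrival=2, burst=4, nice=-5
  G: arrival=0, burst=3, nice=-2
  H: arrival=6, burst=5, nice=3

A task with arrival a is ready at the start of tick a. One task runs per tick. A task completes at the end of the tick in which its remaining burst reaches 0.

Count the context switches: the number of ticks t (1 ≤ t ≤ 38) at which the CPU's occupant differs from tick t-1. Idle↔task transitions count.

t=0: ready={A,G} → run G
t=1: ready={A,C,D,G} → run D
t=2: ready={A,C,D,F,G} → run F
t=3: ready={A,C,D,F,G} → run F
t=4: ready={A,C,D,E,F,G} → run F
t=5: ready={A,C,D,E,F,G} → run F
t=6: ready={A,C,D,E,G,H} → run D
t=7: ready={A,C,D,E,G,H} → run D
t=8: ready={A,C,D,E,G,H} → run D
t=9: ready={A,C,D,E,G,H} → run D
t=10: ready={A,C,D,E,G,H} → run D
t=11: ready={A,C,D,E,G,H} → run D
t=12: ready={A,C,D,E,G,H} → run D
t=13: ready={A,C,E,G,H} → run G
t=14: ready={A,C,E,G,H} → run G
t=15: ready={A,C,E,H} → run A
t=16: ready={A,C,E,H} → run A
t=17: ready={A,C,E,H} → run A
t=18: ready={A,C,E,H} → run A
t=19: ready={A,C,E,H} → run A
t=20: ready={A,C,E,H} → run A
t=21: ready={A,C,E,H} → run A
t=22: ready={C,E,H} → run C
t=23: ready={C,E,H} → run C
t=24: ready={E,H} → run H
t=25: ready={E,H} → run H
t=26: ready={E,H} → run H
t=27: ready={E,H} → run H
t=28: ready={E,H} → run H
t=29: ready={E} → run E
t=30: ready={E} → run E
t=31: ready={E} → run E
t=32: ready={E} → run E
t=33: (idle)
t=34: (idle)
t=35: (idle)
t=36: (idle)
t=37: (idle)
t=38: (idle)

context switches = 9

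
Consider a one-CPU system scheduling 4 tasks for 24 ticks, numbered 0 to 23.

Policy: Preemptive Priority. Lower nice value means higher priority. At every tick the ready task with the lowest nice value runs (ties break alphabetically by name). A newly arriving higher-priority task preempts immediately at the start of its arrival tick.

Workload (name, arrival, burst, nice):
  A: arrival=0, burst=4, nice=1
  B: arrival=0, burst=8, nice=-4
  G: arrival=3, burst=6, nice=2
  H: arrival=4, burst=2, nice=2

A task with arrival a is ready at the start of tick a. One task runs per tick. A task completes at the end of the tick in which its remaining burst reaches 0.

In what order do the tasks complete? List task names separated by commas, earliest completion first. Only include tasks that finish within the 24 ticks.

t=0: ready={A,B} → run B
t=1: ready={A,B} → run B
t=2: ready={A,B} → run B
t=3: ready={A,B,G} → run B
t=4: ready={A,B,G,H} → run B
t=5: ready={A,B,G,H} → run B
t=6: ready={A,B,G,H} → run B
t=7: ready={A,B,G,H} → run B
t=8: ready={A,G,H} → run A
t=9: ready={A,G,H} → run A
t=10: ready={A,G,H} → run A
t=11: ready={A,G,H} → run A
t=12: ready={G,H} → run G
t=13: ready={G,H} → run G
t=14: ready={G,H} → run G
t=15: ready={G,H} → run G
t=16: ready={G,H} → run G
t=17: ready={G,H} → run G
t=18: ready={H} → run H
t=19: ready={H} → run H
t=20: (idle)
t=21: (idle)
t=22: (idle)
t=23: (idle)

completion order = B, A, G, H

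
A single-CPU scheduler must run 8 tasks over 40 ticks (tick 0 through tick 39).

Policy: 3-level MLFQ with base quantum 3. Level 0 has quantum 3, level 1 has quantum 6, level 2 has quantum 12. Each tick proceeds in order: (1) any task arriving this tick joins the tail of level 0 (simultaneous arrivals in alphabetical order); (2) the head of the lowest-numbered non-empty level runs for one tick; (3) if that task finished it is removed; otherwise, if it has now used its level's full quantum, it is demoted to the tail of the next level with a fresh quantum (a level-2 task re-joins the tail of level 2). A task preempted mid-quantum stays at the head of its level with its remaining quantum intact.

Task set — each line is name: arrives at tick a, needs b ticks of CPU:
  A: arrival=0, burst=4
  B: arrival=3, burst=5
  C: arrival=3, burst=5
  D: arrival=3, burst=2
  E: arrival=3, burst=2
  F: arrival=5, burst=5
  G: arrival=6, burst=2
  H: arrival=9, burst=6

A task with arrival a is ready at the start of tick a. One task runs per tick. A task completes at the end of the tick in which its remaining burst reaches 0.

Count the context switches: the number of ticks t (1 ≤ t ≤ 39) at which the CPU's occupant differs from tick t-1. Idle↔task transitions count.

t=0: L0/L1/L2 = A/-/- → run A
t=1: L0/L1/L2 = A/-/- → run A
t=2: L0/L1/L2 = A/-/- → run A
t=3: L0/L1/L2 = BCDE/A/- → run B
t=4: L0/L1/L2 = BCDE/A/- → run B
t=5: L0/L1/L2 = BCDEF/A/- → run B
t=6: L0/L1/L2 = CDEFG/AB/- → run C
t=7: L0/L1/L2 = CDEFG/AB/- → run C
t=8: L0/L1/L2 = CDEFG/AB/- → run C
t=9: L0/L1/L2 = DEFGH/ABC/- → run D
t=10: L0/L1/L2 = DEFGH/ABC/- → run D
t=11: L0/L1/L2 = EFGH/ABC/- → run E
t=12: L0/L1/L2 = EFGH/ABC/- → run E
t=13: L0/L1/L2 = FGH/ABC/- → run F
t=14: L0/L1/L2 = FGH/ABC/- → run F
t=15: L0/L1/L2 = FGH/ABC/- → run F
t=16: L0/L1/L2 = GH/ABCF/- → run G
t=17: L0/L1/L2 = GH/ABCF/- → run G
t=18: L0/L1/L2 = H/ABCF/- → run H
t=19: L0/L1/L2 = H/ABCF/- → run H
t=20: L0/L1/L2 = H/ABCF/- → run H
t=21: L0/L1/L2 = -/ABCFH/- → run A
t=22: L0/L1/L2 = -/BCFH/- → run B
t=23: L0/L1/L2 = -/BCFH/- → run B
t=24: L0/L1/L2 = -/CFH/- → run C
t=25: L0/L1/L2 = -/CFH/- → run C
t=26: L0/L1/L2 = -/FH/- → run F
t=27: L0/L1/L2 = -/FH/- → run F
t=28: L0/L1/L2 = -/H/- → run H
t=29: L0/L1/L2 = -/H/- → run H
t=30: L0/L1/L2 = -/H/- → run H
t=31: (idle)
t=32: (idle)
t=33: (idle)
t=34: (idle)
t=35: (idle)
t=36: (idle)
t=37: (idle)
t=38: (idle)
t=39: (idle)

context switches = 13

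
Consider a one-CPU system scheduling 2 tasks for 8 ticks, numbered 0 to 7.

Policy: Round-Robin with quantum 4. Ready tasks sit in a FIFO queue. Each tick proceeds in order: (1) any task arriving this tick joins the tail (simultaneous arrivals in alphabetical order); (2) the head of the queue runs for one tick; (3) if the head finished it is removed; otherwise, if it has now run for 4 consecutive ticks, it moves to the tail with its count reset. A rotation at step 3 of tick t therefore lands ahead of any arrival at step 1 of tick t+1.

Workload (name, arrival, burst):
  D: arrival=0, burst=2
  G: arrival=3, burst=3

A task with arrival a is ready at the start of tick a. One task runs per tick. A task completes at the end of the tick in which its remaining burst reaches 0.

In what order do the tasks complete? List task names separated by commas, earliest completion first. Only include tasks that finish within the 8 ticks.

completion order = D, G

t=0: queue=[D] q_used=0 → run D
t=1: queue=[D] q_used=1 → run D
t=2: (idle)
t=3: queue=[G] q_used=0 → run G
t=4: queue=[G] q_used=1 → run G
t=5: queue=[G] q_used=2 → run G
t=6: (idle)
t=7: (idle)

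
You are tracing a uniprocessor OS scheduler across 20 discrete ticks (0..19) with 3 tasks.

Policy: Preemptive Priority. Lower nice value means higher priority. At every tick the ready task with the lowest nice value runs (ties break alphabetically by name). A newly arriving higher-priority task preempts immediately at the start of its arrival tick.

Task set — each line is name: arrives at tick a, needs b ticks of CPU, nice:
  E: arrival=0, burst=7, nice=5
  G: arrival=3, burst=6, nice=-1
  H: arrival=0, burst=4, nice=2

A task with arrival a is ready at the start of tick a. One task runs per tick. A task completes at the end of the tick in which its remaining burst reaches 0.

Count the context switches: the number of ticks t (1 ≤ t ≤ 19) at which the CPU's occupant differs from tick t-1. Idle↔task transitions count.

t=0: ready={E,H} → run H
t=1: ready={E,H} → run H
t=2: ready={E,H} → run H
t=3: ready={E,G,H} → run G
t=4: ready={E,G,H} → run G
t=5: ready={E,G,H} → run G
t=6: ready={E,G,H} → run G
t=7: ready={E,G,H} → run G
t=8: ready={E,G,H} → run G
t=9: ready={E,H} → run H
t=10: ready={E} → run E
t=11: ready={E} → run E
t=12: ready={E} → run E
t=13: ready={E} → run E
t=14: ready={E} → run E
t=15: ready={E} → run E
t=16: ready={E} → run E
t=17: (idle)
t=18: (idle)
t=19: (idle)

context switches = 4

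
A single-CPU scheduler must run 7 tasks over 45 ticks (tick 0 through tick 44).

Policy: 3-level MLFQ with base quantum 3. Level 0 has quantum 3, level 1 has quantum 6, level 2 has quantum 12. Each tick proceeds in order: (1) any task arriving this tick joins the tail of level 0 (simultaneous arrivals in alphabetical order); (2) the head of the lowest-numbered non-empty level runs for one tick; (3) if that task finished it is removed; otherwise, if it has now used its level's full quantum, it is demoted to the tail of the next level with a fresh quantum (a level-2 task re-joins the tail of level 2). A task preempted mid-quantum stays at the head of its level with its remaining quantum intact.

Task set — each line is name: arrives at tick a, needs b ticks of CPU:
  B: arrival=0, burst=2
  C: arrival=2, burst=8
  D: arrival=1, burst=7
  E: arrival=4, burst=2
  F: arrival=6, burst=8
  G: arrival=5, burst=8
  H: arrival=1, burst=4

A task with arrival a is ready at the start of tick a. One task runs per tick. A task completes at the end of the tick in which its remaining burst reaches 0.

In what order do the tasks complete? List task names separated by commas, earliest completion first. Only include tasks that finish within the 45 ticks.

t=0: L0/L1/L2 = B/-/- → run B
t=1: L0/L1/L2 = BDH/-/- → run B
t=2: L0/L1/L2 = DHC/-/- → run D
t=3: L0/L1/L2 = DHC/-/- → run D
t=4: L0/L1/L2 = DHCE/-/- → run D
t=5: L0/L1/L2 = HCEG/D/- → run H
t=6: L0/L1/L2 = HCEGF/D/- → run H
t=7: L0/L1/L2 = HCEGF/D/- → run H
t=8: L0/L1/L2 = CEGF/DH/- → run C
t=9: L0/L1/L2 = CEGF/DH/- → run C
t=10: L0/L1/L2 = CEGF/DH/- → run C
t=11: L0/L1/L2 = EGF/DHC/- → run E
t=12: L0/L1/L2 = EGF/DHC/- → run E
t=13: L0/L1/L2 = GF/DHC/- → run G
t=14: L0/L1/L2 = GF/DHC/- → run G
t=15: L0/L1/L2 = GF/DHC/- → run G
t=16: L0/L1/L2 = F/DHCG/- → run F
t=17: L0/L1/L2 = F/DHCG/- → run F
t=18: L0/L1/L2 = F/DHCG/- → run F
t=19: L0/L1/L2 = -/DHCGF/- → run D
t=20: L0/L1/L2 = -/DHCGF/- → run D
t=21: L0/L1/L2 = -/DHCGF/- → run D
t=22: L0/L1/L2 = -/DHCGF/- → run D
t=23: L0/L1/L2 = -/HCGF/- → run H
t=24: L0/L1/L2 = -/CGF/- → run C
t=25: L0/L1/L2 = -/CGF/- → run C
t=26: L0/L1/L2 = -/CGF/- → run C
t=27: L0/L1/L2 = -/CGF/- → run C
t=28: L0/L1/L2 = -/CGF/- → run C
t=29: L0/L1/L2 = -/GF/- → run G
t=30: L0/L1/L2 = -/GF/- → run G
t=31: L0/L1/L2 = -/GF/- → run G
t=32: L0/L1/L2 = -/GF/- → run G
t=33: L0/L1/L2 = -/GF/- → run G
t=34: L0/L1/L2 = -/F/- → run F
t=35: L0/L1/L2 = -/F/- → run F
t=36: L0/L1/L2 = -/F/- → run F
t=37: L0/L1/L2 = -/F/- → run F
t=38: L0/L1/L2 = -/F/- → run F
t=39: (idle)
t=40: (idle)
t=41: (idle)
t=42: (idle)
t=43: (idle)
t=44: (idle)

completion order = B, E, D, H, C, G, F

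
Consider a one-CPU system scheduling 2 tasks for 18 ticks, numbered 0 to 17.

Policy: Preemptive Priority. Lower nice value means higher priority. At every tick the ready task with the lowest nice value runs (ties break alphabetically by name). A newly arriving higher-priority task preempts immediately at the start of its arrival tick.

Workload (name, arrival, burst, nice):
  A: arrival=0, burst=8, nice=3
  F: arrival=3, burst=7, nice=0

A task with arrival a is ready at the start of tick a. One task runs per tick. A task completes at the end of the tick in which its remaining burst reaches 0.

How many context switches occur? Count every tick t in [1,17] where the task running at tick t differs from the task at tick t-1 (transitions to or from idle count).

context switches = 3

t=0: ready={A} → run A
t=1: ready={A} → run A
t=2: ready={A} → run A
t=3: ready={A,F} → run F
t=4: ready={A,F} → run F
t=5: ready={A,F} → run F
t=6: ready={A,F} → run F
t=7: ready={A,F} → run F
t=8: ready={A,F} → run F
t=9: ready={A,F} → run F
t=10: ready={A} → run A
t=11: ready={A} → run A
t=12: ready={A} → run A
t=13: ready={A} → run A
t=14: ready={A} → run A
t=15: (idle)
t=16: (idle)
t=17: (idle)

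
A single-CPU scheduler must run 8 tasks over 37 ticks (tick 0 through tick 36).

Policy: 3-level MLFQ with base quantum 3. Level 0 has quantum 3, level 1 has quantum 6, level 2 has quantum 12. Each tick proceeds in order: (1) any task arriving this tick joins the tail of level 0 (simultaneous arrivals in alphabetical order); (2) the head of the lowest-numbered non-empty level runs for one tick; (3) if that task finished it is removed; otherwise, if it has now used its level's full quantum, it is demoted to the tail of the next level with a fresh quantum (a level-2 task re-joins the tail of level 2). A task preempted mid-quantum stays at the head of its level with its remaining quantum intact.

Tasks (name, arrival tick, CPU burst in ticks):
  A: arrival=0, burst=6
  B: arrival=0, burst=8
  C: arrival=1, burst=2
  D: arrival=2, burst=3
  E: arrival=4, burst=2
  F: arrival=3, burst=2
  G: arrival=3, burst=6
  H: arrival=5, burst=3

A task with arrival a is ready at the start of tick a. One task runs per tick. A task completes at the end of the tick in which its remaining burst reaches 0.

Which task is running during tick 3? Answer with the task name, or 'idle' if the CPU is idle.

t=0: L0/L1/L2 = AB/-/- → run A
t=1: L0/L1/L2 = ABC/-/- → run A
t=2: L0/L1/L2 = ABCD/-/- → run A
t=3: L0/L1/L2 = BCDFG/A/- → run B
t=4: L0/L1/L2 = BCDFGE/A/- → run B
t=5: L0/L1/L2 = BCDFGEH/A/- → run B
t=6: L0/L1/L2 = CDFGEH/AB/- → run C
t=7: L0/L1/L2 = CDFGEH/AB/- → run C
t=8: L0/L1/L2 = DFGEH/AB/- → run D
t=9: L0/L1/L2 = DFGEH/AB/- → run D
t=10: L0/L1/L2 = DFGEH/AB/- → run D
t=11: L0/L1/L2 = FGEH/AB/- → run F
t=12: L0/L1/L2 = FGEH/AB/- → run F
t=13: L0/L1/L2 = GEH/AB/- → run G
t=14: L0/L1/L2 = GEH/AB/- → run G
t=15: L0/L1/L2 = GEH/AB/- → run G
t=16: L0/L1/L2 = EH/ABG/- → run E
t=17: L0/L1/L2 = EH/ABG/- → run E
t=18: L0/L1/L2 = H/ABG/- → run H
t=19: L0/L1/L2 = H/ABG/- → run H
t=20: L0/L1/L2 = H/ABG/- → run H
t=21: L0/L1/L2 = -/ABG/- → run A
t=22: L0/L1/L2 = -/ABG/- → run A
t=23: L0/L1/L2 = -/ABG/- → run A
t=24: L0/L1/L2 = -/BG/- → run B
t=25: L0/L1/L2 = -/BG/- → run B
t=26: L0/L1/L2 = -/BG/- → run B
t=27: L0/L1/L2 = -/BG/- → run B
t=28: L0/L1/L2 = -/BG/- → run B
t=29: L0/L1/L2 = -/G/- → run G
t=30: L0/L1/L2 = -/G/- → run G
t=31: L0/L1/L2 = -/G/- → run G
t=32: (idle)
t=33: (idle)
t=34: (idle)
t=35: (idle)
t=36: (idle)

running at tick 3 = B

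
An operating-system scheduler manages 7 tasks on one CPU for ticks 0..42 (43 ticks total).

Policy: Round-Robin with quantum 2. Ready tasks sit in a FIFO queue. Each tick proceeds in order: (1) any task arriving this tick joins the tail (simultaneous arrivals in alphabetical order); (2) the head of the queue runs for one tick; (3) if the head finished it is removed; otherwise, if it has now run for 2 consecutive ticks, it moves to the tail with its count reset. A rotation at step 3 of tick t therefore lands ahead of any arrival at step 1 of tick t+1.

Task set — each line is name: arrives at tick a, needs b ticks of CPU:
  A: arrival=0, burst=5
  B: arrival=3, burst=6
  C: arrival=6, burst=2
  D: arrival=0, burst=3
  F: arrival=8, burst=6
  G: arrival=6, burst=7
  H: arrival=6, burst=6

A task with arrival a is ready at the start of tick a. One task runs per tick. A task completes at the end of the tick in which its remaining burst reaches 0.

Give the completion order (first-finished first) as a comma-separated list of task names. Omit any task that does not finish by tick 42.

completion order = D, A, C, B, H, F, G

t=0: queue=[A,D] q_used=0 → run A
t=1: queue=[A,D] q_used=1 → run A
t=2: queue=[D,A] q_used=0 → run D
t=3: queue=[D,A,B] q_used=1 → run D
t=4: queue=[A,B,D] q_used=0 → run A
t=5: queue=[A,B,D] q_used=1 → run A
t=6: queue=[B,D,A,C,G,H] q_used=0 → run B
t=7: queue=[B,D,A,C,G,H] q_used=1 → run B
t=8: queue=[D,A,C,G,H,B,F] q_used=0 → run D
t=9: queue=[A,C,G,H,B,F] q_used=0 → run A
t=10: queue=[C,G,H,B,F] q_used=0 → run C
t=11: queue=[C,G,H,B,F] q_used=1 → run C
t=12: queue=[G,H,B,F] q_used=0 → run G
t=13: queue=[G,H,B,F] q_used=1 → run G
t=14: queue=[H,B,F,G] q_used=0 → run H
t=15: queue=[H,B,F,G] q_used=1 → run H
t=16: queue=[B,F,G,H] q_used=0 → run B
t=17: queue=[B,F,G,H] q_used=1 → run B
t=18: queue=[F,G,H,B] q_used=0 → run F
t=19: queue=[F,G,H,B] q_used=1 → run F
t=20: queue=[G,H,B,F] q_used=0 → run G
t=21: queue=[G,H,B,F] q_used=1 → run G
t=22: queue=[H,B,F,G] q_used=0 → run H
t=23: queue=[H,B,F,G] q_used=1 → run H
t=24: queue=[B,F,G,H] q_used=0 → run B
t=25: queue=[B,F,G,H] q_used=1 → run B
t=26: queue=[F,G,H] q_used=0 → run F
t=27: queue=[F,G,H] q_used=1 → run F
t=28: queue=[G,H,F] q_used=0 → run G
t=29: queue=[G,H,F] q_used=1 → run G
t=30: queue=[H,F,G] q_used=0 → run H
t=31: queue=[H,F,G] q_used=1 → run H
t=32: queue=[F,G] q_used=0 → run F
t=33: queue=[F,G] q_used=1 → run F
t=34: queue=[G] q_used=0 → run G
t=35: (idle)
t=36: (idle)
t=37: (idle)
t=38: (idle)
t=39: (idle)
t=40: (idle)
t=41: (idle)
t=42: (idle)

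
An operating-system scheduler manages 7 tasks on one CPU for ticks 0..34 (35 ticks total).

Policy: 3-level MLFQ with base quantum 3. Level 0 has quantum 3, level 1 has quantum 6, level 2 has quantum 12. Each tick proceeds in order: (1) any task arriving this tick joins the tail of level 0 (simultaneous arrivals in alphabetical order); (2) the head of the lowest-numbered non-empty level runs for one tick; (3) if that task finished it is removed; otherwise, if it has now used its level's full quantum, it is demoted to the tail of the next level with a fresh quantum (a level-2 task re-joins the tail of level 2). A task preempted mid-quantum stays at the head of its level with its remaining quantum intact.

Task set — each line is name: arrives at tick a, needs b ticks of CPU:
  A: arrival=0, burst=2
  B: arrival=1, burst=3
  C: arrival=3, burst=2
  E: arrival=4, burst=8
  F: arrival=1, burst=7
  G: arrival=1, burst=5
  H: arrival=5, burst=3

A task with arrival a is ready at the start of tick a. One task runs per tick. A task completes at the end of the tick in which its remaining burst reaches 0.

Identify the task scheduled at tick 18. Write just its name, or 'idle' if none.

t=0: L0/L1/L2 = A/-/- → run A
t=1: L0/L1/L2 = ABFG/-/- → run A
t=2: L0/L1/L2 = BFG/-/- → run B
t=3: L0/L1/L2 = BFGC/-/- → run B
t=4: L0/L1/L2 = BFGCE/-/- → run B
t=5: L0/L1/L2 = FGCEH/-/- → run F
t=6: L0/L1/L2 = FGCEH/-/- → run F
t=7: L0/L1/L2 = FGCEH/-/- → run F
t=8: L0/L1/L2 = GCEH/F/- → run G
t=9: L0/L1/L2 = GCEH/F/- → run G
t=10: L0/L1/L2 = GCEH/F/- → run G
t=11: L0/L1/L2 = CEH/FG/- → run C
t=12: L0/L1/L2 = CEH/FG/- → run C
t=13: L0/L1/L2 = EH/FG/- → run E
t=14: L0/L1/L2 = EH/FG/- → run E
t=15: L0/L1/L2 = EH/FG/- → run E
t=16: L0/L1/L2 = H/FGE/- → run H
t=17: L0/L1/L2 = H/FGE/- → run H
t=18: L0/L1/L2 = H/FGE/- → run H
t=19: L0/L1/L2 = -/FGE/- → run F
t=20: L0/L1/L2 = -/FGE/- → run F
t=21: L0/L1/L2 = -/FGE/- → run F
t=22: L0/L1/L2 = -/FGE/- → run F
t=23: L0/L1/L2 = -/GE/- → run G
t=24: L0/L1/L2 = -/GE/- → run G
t=25: L0/L1/L2 = -/E/- → run E
t=26: L0/L1/L2 = -/E/- → run E
t=27: L0/L1/L2 = -/E/- → run E
t=28: L0/L1/L2 = -/E/- → run E
t=29: L0/L1/L2 = -/E/- → run E
t=30: (idle)
t=31: (idle)
t=32: (idle)
t=33: (idle)
t=34: (idle)

running at tick 18 = H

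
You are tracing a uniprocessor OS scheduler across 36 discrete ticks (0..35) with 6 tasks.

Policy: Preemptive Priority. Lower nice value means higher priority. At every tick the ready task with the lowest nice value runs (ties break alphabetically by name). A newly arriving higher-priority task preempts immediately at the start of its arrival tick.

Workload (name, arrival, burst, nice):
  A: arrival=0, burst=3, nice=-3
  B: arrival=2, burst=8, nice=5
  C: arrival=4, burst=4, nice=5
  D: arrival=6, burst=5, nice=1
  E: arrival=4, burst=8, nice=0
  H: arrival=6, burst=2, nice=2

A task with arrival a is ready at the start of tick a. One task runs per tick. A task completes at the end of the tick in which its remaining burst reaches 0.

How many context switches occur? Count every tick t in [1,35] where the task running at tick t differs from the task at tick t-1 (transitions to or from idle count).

context switches = 7

t=0: ready={A} → run A
t=1: ready={A} → run A
t=2: ready={A,B} → run A
t=3: ready={B} → run B
t=4: ready={B,C,E} → run E
t=5: ready={B,C,E} → run E
t=6: ready={B,C,D,E,H} → run E
t=7: ready={B,C,D,E,H} → run E
t=8: ready={B,C,D,E,H} → run E
t=9: ready={B,C,D,E,H} → run E
t=10: ready={B,C,D,E,H} → run E
t=11: ready={B,C,D,E,H} → run E
t=12: ready={B,C,D,H} → run D
t=13: ready={B,C,D,H} → run D
t=14: ready={B,C,D,H} → run D
t=15: ready={B,C,D,H} → run D
t=16: ready={B,C,D,H} → run D
t=17: ready={B,C,H} → run H
t=18: ready={B,C,H} → run H
t=19: ready={B,C} → run B
t=20: ready={B,C} → run B
t=21: ready={B,C} → run B
t=22: ready={B,C} → run B
t=23: ready={B,C} → run B
t=24: ready={B,C} → run B
t=25: ready={B,C} → run B
t=26: ready={C} → run C
t=27: ready={C} → run C
t=28: ready={C} → run C
t=29: ready={C} → run C
t=30: (idle)
t=31: (idle)
t=32: (idle)
t=33: (idle)
t=34: (idle)
t=35: (idle)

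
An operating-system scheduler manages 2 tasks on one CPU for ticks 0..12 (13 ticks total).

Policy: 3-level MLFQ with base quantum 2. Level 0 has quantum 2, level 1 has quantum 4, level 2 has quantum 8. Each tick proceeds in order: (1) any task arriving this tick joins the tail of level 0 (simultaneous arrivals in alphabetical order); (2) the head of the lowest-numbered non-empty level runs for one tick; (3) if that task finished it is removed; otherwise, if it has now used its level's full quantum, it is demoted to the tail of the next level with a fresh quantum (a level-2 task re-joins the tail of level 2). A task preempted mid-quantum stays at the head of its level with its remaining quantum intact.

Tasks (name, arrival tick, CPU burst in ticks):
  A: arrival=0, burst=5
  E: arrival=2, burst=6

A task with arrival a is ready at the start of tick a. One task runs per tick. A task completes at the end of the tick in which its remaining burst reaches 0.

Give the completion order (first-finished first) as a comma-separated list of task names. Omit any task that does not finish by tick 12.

t=0: L0/L1/L2 = A/-/- → run A
t=1: L0/L1/L2 = A/-/- → run A
t=2: L0/L1/L2 = E/A/- → run E
t=3: L0/L1/L2 = E/A/- → run E
t=4: L0/L1/L2 = -/AE/- → run A
t=5: L0/L1/L2 = -/AE/- → run A
t=6: L0/L1/L2 = -/AE/- → run A
t=7: L0/L1/L2 = -/E/- → run E
t=8: L0/L1/L2 = -/E/- → run E
t=9: L0/L1/L2 = -/E/- → run E
t=10: L0/L1/L2 = -/E/- → run E
t=11: (idle)
t=12: (idle)

completion order = A, E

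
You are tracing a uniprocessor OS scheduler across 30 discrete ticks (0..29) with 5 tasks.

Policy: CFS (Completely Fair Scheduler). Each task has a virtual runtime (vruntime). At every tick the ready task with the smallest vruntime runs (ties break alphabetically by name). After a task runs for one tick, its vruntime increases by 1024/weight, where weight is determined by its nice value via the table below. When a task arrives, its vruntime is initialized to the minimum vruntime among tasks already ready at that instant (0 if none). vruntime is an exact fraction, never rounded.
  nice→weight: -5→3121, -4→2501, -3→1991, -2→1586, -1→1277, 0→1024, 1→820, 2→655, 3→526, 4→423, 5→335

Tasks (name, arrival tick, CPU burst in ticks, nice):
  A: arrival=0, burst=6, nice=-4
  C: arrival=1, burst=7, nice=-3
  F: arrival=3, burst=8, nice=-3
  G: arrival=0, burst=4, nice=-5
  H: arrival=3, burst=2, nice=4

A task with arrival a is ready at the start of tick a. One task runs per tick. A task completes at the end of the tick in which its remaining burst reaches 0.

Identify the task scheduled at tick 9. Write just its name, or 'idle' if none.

running at tick 9 = A

t=0: vr[A=0 G=0] → run A
t=1: vr[A=1024/2501 C=0 G=0] → run C
t=2: vr[A=1024/2501 C=1024/1991 G=0] → run G
t=3: vr[A=1024/2501 C=1024/1991 F=1024/3121 G=1024/3121 H=1024/3121] → run F
t=4: vr[A=1024/2501 C=1024/1991 F=5234688/6213911 G=1024/3121 H=1024/3121] → run G
t=5: vr[A=1024/2501 C=1024/1991 F=5234688/6213911 G=2048/3121 H=1024/3121] → run H
t=6: vr[A=1024/2501 C=1024/1991 F=5234688/6213911 G=2048/3121 H=3629056/1320183] → run A
t=7: vr[A=2048/2501 C=1024/1991 F=5234688/6213911 G=2048/3121 H=3629056/1320183] → run C
t=8: vr[A=2048/2501 C=2048/1991 F=5234688/6213911 G=2048/3121 H=3629056/1320183] → run G
t=9: vr[A=2048/2501 C=2048/1991 F=5234688/6213911 G=3072/3121 H=3629056/1320183] → run A
t=10: vr[A=3072/2501 C=2048/1991 F=5234688/6213911 G=3072/3121 H=3629056/1320183] → run F
t=11: vr[A=3072/2501 C=2048/1991 F=8430592/6213911 G=3072/3121 H=3629056/1320183] → run G
t=12: vr[A=3072/2501 C=2048/1991 F=8430592/6213911 H=3629056/1320183] → run C
t=13: vr[A=3072/2501 C=3072/1991 F=8430592/6213911 H=3629056/1320183] → run A
t=14: vr[A=4096/2501 C=3072/1991 F=8430592/6213911 H=3629056/1320183] → run F
t=15: vr[A=4096/2501 C=3072/1991 F=11626496/6213911 H=3629056/1320183] → run C
t=16: vr[A=4096/2501 C=4096/1991 F=11626496/6213911 H=3629056/1320183] → run A
t=17: vr[A=5120/2501 C=4096/1991 F=11626496/6213911 H=3629056/1320183] → run F
t=18: vr[A=5120/2501 C=4096/1991 F=14822400/6213911 H=3629056/1320183] → run A
t=19: vr[C=4096/1991 F=14822400/6213911 H=3629056/1320183] → run C
t=20: vr[C=5120/1991 F=14822400/6213911 H=3629056/1320183] → run F
t=21: vr[C=5120/1991 F=18018304/6213911 H=3629056/1320183] → run C
t=22: vr[C=6144/1991 F=18018304/6213911 H=3629056/1320183] → run H
t=23: vr[C=6144/1991 F=18018304/6213911] → run F
t=24: vr[C=6144/1991 F=21214208/6213911] → run C
t=25: vr[F=21214208/6213911] → run F
t=26: vr[F=24410112/6213911] → run F
t=27: (idle)
t=28: (idle)
t=29: (idle)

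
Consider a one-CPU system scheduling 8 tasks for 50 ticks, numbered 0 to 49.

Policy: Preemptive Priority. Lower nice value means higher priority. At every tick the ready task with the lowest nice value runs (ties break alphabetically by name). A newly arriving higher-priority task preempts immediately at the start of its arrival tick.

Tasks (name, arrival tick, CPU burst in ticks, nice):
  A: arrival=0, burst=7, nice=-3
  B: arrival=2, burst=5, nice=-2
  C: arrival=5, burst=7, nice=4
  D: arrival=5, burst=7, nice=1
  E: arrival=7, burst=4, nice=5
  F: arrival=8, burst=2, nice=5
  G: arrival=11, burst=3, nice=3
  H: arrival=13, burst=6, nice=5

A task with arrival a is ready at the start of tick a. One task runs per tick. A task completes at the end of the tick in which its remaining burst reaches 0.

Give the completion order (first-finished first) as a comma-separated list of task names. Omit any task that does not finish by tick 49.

t=0: ready={A} → run A
t=1: ready={A} → run A
t=2: ready={A,B} → run A
t=3: ready={A,B} → run A
t=4: ready={A,B} → run A
t=5: ready={A,B,C,D} → run A
t=6: ready={A,B,C,D} → run A
t=7: ready={B,C,D,E} → run B
t=8: ready={B,C,D,E,F} → run B
t=9: ready={B,C,D,E,F} → run B
t=10: ready={B,C,D,E,F} → run B
t=11: ready={B,C,D,E,F,G} → run B
t=12: ready={C,D,E,F,G} → run D
t=13: ready={C,D,E,F,G,H} → run D
t=14: ready={C,D,E,F,G,H} → run D
t=15: ready={C,D,E,F,G,H} → run D
t=16: ready={C,D,E,F,G,H} → run D
t=17: ready={C,D,E,F,G,H} → run D
t=18: ready={C,D,E,F,G,H} → run D
t=19: ready={C,E,F,G,H} → run G
t=20: ready={C,E,F,G,H} → run G
t=21: ready={C,E,F,G,H} → run G
t=22: ready={C,E,F,H} → run C
t=23: ready={C,E,F,H} → run C
t=24: ready={C,E,F,H} → run C
t=25: ready={C,E,F,H} → run C
t=26: ready={C,E,F,H} → run C
t=27: ready={C,E,F,H} → run C
t=28: ready={C,E,F,H} → run C
t=29: ready={E,F,H} → run E
t=30: ready={E,F,H} → run E
t=31: ready={E,F,H} → run E
t=32: ready={E,F,H} → run E
t=33: ready={F,H} → run F
t=34: ready={F,H} → run F
t=35: ready={H} → run H
t=36: ready={H} → run H
t=37: ready={H} → run H
t=38: ready={H} → run H
t=39: ready={H} → run H
t=40: ready={H} → run H
t=41: (idle)
t=42: (idle)
t=43: (idle)
t=44: (idle)
t=45: (idle)
t=46: (idle)
t=47: (idle)
t=48: (idle)
t=49: (idle)

completion order = A, B, D, G, C, E, F, H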